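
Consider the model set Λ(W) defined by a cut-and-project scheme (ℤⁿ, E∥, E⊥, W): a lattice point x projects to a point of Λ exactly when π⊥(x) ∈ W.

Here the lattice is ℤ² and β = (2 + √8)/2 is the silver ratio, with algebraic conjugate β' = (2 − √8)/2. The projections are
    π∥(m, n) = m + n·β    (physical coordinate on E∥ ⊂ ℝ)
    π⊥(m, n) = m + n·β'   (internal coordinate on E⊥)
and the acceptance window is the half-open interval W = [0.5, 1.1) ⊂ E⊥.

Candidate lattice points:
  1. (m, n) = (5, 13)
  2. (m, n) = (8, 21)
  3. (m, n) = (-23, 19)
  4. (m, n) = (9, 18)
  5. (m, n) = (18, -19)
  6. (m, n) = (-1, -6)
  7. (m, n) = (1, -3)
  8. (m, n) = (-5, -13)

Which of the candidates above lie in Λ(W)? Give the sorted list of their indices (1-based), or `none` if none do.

none

Compute β' = (2−√8)/2 = -0.4142, so π⊥(m,n) = m -0.4142·n.
candidate 1: (m,n)=(5,13) → π∥ = 5+13·β ≈ 36.3848, π⊥ = 5+13·β' ≈ -0.3848 ∉ [0.5, 1.1) ⇒ out
candidate 2: (m,n)=(8,21) → π∥ = 8+21·β ≈ 58.6985, π⊥ = 8+21·β' ≈ -0.6985 ∉ [0.5, 1.1) ⇒ out
candidate 3: (m,n)=(-23,19) → π∥ = -23+19·β ≈ 22.8701, π⊥ = -23+19·β' ≈ -30.8701 ∉ [0.5, 1.1) ⇒ out
candidate 4: (m,n)=(9,18) → π∥ = 9+18·β ≈ 52.4558, π⊥ = 9+18·β' ≈ 1.5442 ∉ [0.5, 1.1) ⇒ out
candidate 5: (m,n)=(18,-19) → π∥ = 18-19·β ≈ -27.8701, π⊥ = 18-19·β' ≈ 25.8701 ∉ [0.5, 1.1) ⇒ out
candidate 6: (m,n)=(-1,-6) → π∥ = -1-6·β ≈ -15.4853, π⊥ = -1-6·β' ≈ 1.4853 ∉ [0.5, 1.1) ⇒ out
candidate 7: (m,n)=(1,-3) → π∥ = 1-3·β ≈ -6.2426, π⊥ = 1-3·β' ≈ 2.2426 ∉ [0.5, 1.1) ⇒ out
candidate 8: (m,n)=(-5,-13) → π∥ = -5-13·β ≈ -36.3848, π⊥ = -5-13·β' ≈ 0.3848 ∉ [0.5, 1.1) ⇒ out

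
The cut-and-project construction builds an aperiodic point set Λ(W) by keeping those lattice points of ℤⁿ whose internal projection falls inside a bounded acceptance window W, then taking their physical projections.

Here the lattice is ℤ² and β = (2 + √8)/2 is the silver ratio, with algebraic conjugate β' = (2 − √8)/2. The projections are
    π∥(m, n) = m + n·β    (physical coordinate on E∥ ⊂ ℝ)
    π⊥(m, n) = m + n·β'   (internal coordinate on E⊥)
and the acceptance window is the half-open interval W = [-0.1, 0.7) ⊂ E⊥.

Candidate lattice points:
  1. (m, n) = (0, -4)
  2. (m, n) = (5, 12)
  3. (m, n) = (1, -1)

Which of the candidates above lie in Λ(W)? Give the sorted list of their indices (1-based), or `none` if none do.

2

Compute β' = (2−√8)/2 = -0.41421, so π⊥(m,n) = m -0.41421·n.
candidate 1: (m,n)=(0,-4) → π∥ = 0-4·β ≈ -9.65685, π⊥ = 0-4·β' ≈ 1.65685 ∉ [-0.1, 0.7) ⇒ out
candidate 2: (m,n)=(5,12) → π∥ = 5+12·β ≈ 33.97056, π⊥ = 5+12·β' ≈ 0.02944 ∈ [-0.1, 0.7) ⇒ IN Λ
candidate 3: (m,n)=(1,-1) → π∥ = 1-1·β ≈ -1.41421, π⊥ = 1-1·β' ≈ 1.41421 ∉ [-0.1, 0.7) ⇒ out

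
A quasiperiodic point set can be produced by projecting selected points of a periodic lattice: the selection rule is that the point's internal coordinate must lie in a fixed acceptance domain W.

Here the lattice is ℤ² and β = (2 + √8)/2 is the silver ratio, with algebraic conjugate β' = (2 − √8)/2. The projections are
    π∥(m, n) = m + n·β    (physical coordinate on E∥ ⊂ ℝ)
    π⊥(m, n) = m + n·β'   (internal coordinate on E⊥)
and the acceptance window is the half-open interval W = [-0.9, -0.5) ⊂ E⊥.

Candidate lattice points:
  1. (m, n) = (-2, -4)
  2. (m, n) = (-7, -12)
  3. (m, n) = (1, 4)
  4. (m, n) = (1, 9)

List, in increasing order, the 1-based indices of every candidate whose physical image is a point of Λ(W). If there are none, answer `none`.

Compute β' = (2−√8)/2 = -0.4142, so π⊥(m,n) = m -0.4142·n.
#1 (-2,-4): internal coord -2 + (-4)·β' = -0.3431; -0.3431 ∉ [-0.9, -0.5) → out
#2 (-7,-12): internal coord -7 + (-12)·β' = -2.0294; -2.0294 ∉ [-0.9, -0.5) → out
#3 (1,4): internal coord 1 + (4)·β' = -0.6569; -0.6569 ∈ [-0.9, -0.5) → IN Λ
#4 (1,9): internal coord 1 + (9)·β' = -2.7279; -2.7279 ∉ [-0.9, -0.5) → out

3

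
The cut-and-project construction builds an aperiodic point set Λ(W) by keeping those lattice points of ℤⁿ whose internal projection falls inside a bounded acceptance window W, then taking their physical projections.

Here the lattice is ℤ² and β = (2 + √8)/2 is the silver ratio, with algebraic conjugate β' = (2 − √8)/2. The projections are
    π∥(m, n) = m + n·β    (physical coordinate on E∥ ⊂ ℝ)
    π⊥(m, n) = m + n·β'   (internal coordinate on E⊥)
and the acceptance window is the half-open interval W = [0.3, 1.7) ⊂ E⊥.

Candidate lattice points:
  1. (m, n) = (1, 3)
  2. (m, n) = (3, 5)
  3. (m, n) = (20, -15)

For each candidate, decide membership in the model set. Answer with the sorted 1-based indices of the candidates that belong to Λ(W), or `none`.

2

β' = (2−√8)/2 ≈ -0.4142.
candidate 1: (m,n)=(1,3) → π∥ = 1+3·β ≈ 8.2426, π⊥ = 1+3·β' ≈ -0.2426 ∉ [0.3, 1.7) ⇒ out
candidate 2: (m,n)=(3,5) → π∥ = 3+5·β ≈ 15.0711, π⊥ = 3+5·β' ≈ 0.9289 ∈ [0.3, 1.7) ⇒ IN Λ
candidate 3: (m,n)=(20,-15) → π∥ = 20-15·β ≈ -16.2132, π⊥ = 20-15·β' ≈ 26.2132 ∉ [0.3, 1.7) ⇒ out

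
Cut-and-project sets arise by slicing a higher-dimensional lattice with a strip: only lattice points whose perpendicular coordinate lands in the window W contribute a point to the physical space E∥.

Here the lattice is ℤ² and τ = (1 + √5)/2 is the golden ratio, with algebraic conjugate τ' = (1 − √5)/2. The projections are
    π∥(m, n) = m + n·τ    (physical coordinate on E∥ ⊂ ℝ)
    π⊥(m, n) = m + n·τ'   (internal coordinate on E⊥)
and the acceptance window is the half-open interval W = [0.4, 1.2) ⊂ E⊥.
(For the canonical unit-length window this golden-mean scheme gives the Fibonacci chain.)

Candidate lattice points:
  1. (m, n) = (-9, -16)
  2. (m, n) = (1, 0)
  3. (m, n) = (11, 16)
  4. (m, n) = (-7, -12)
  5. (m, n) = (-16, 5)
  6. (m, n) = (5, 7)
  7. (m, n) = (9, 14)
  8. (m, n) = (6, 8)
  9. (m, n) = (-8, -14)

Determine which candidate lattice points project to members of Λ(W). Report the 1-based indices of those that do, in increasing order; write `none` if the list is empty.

Compute τ' = (1−√5)/2 = -0.618034, so π⊥(m,n) = m -0.618034·n.
[1] lift (-9,-16): star map gives 0.888544; window check 0.4 ≤ 0.888544 < 1.2 is true → IN Λ
[2] lift (1,0): star map gives 1.000000; window check 0.4 ≤ 1.000000 < 1.2 is true → IN Λ
[3] lift (11,16): star map gives 1.111456; window check 0.4 ≤ 1.111456 < 1.2 is true → IN Λ
[4] lift (-7,-12): star map gives 0.416408; window check 0.4 ≤ 0.416408 < 1.2 is true → IN Λ
[5] lift (-16,5): star map gives -19.090170; window check 0.4 ≤ -19.090170 < 1.2 is false → out
[6] lift (5,7): star map gives 0.673762; window check 0.4 ≤ 0.673762 < 1.2 is true → IN Λ
[7] lift (9,14): star map gives 0.347524; window check 0.4 ≤ 0.347524 < 1.2 is false → out
[8] lift (6,8): star map gives 1.055728; window check 0.4 ≤ 1.055728 < 1.2 is true → IN Λ
[9] lift (-8,-14): star map gives 0.652476; window check 0.4 ≤ 0.652476 < 1.2 is true → IN Λ

1, 2, 3, 4, 6, 8, 9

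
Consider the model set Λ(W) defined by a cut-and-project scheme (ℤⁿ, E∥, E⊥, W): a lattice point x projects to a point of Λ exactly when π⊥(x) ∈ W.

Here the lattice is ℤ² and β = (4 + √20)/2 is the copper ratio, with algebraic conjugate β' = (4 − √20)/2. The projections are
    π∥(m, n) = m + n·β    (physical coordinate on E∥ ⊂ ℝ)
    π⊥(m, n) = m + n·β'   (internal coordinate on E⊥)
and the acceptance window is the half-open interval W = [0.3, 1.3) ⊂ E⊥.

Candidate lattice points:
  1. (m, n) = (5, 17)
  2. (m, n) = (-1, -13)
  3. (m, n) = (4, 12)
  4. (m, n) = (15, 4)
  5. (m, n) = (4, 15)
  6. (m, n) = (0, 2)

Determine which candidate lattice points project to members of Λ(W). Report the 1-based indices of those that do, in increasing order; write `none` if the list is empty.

1, 3, 5

β' = (4−√20)/2 ≈ -0.23607.
[1] lift (5,17): star map gives 0.98684; window check 0.3 ≤ 0.98684 < 1.3 is true → IN Λ
[2] lift (-1,-13): star map gives 2.06888; window check 0.3 ≤ 2.06888 < 1.3 is false → out
[3] lift (4,12): star map gives 1.16718; window check 0.3 ≤ 1.16718 < 1.3 is true → IN Λ
[4] lift (15,4): star map gives 14.05573; window check 0.3 ≤ 14.05573 < 1.3 is false → out
[5] lift (4,15): star map gives 0.45898; window check 0.3 ≤ 0.45898 < 1.3 is true → IN Λ
[6] lift (0,2): star map gives -0.47214; window check 0.3 ≤ -0.47214 < 1.3 is false → out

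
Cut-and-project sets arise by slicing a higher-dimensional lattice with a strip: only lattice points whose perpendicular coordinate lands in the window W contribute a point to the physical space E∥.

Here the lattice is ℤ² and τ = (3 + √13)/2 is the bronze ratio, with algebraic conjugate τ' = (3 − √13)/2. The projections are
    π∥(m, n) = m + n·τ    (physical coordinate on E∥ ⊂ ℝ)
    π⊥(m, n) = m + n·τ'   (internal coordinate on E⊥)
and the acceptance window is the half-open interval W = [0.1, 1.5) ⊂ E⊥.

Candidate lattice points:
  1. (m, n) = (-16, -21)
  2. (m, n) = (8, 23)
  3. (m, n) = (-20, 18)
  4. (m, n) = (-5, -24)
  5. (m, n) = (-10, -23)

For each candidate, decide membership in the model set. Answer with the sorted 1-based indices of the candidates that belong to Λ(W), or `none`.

Compute τ' = (3−√13)/2 = -0.3028, so π⊥(m,n) = m -0.3028·n.
[1] lift (-16,-21): star map gives -9.6417; window check 0.1 ≤ -9.6417 < 1.5 is false → out
[2] lift (8,23): star map gives 1.0362; window check 0.1 ≤ 1.0362 < 1.5 is true → IN Λ
[3] lift (-20,18): star map gives -25.4500; window check 0.1 ≤ -25.4500 < 1.5 is false → out
[4] lift (-5,-24): star map gives 2.2666; window check 0.1 ≤ 2.2666 < 1.5 is false → out
[5] lift (-10,-23): star map gives -3.0362; window check 0.1 ≤ -3.0362 < 1.5 is false → out

2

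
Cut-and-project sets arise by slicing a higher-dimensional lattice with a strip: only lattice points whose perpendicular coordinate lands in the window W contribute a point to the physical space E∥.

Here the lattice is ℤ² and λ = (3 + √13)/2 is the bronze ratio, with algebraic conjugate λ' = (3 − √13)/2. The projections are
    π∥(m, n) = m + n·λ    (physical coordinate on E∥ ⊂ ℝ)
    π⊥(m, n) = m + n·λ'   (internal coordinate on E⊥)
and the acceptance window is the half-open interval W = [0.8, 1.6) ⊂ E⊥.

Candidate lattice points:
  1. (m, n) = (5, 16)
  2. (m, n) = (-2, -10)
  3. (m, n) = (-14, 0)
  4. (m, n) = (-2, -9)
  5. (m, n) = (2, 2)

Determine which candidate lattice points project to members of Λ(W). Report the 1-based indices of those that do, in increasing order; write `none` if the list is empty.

λ' = (3−√13)/2 ≈ -0.3028.
candidate 1: (m,n)=(5,16) → π∥ = 5+16·λ ≈ 57.8444, π⊥ = 5+16·λ' ≈ 0.1556 ∉ [0.8, 1.6) ⇒ out
candidate 2: (m,n)=(-2,-10) → π∥ = -2-10·λ ≈ -35.0278, π⊥ = -2-10·λ' ≈ 1.0278 ∈ [0.8, 1.6) ⇒ IN Λ
candidate 3: (m,n)=(-14,0) → π∥ = -14+0·λ ≈ -14.0000, π⊥ = -14+0·λ' ≈ -14.0000 ∉ [0.8, 1.6) ⇒ out
candidate 4: (m,n)=(-2,-9) → π∥ = -2-9·λ ≈ -31.7250, π⊥ = -2-9·λ' ≈ 0.7250 ∉ [0.8, 1.6) ⇒ out
candidate 5: (m,n)=(2,2) → π∥ = 2+2·λ ≈ 8.6056, π⊥ = 2+2·λ' ≈ 1.3944 ∈ [0.8, 1.6) ⇒ IN Λ

2, 5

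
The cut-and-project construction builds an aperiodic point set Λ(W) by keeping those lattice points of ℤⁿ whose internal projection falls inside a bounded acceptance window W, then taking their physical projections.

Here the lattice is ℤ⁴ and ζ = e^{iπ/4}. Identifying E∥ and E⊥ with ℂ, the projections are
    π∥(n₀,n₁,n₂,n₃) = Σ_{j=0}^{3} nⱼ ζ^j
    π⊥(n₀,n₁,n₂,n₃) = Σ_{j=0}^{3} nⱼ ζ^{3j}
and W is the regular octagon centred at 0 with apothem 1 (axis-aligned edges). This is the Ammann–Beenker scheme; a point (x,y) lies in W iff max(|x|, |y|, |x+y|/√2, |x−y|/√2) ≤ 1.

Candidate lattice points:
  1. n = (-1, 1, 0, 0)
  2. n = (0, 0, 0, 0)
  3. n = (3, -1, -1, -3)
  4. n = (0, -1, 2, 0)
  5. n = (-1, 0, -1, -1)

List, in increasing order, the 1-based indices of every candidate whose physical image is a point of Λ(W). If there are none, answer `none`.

π⊥(n) = n₀ + n₁ζ³ + n₂ζ⁶ + n₃ζ⁹ where ζ = e^{iπ/4}.
#1 (-1, 1, 0, 0): internal (-1.707107, 0.707107); octagon support 1.707107 vs apothem 1 → ∉ W
#2 (0, 0, 0, 0): internal (0.000000, 0.000000); octagon support 0.000000 vs apothem 1 → ∈ W
#3 (3, -1, -1, -3): internal (1.585786, -1.828427); octagon support 2.414214 vs apothem 1 → ∉ W
#4 (0, -1, 2, 0): internal (0.707107, -2.707107); octagon support 2.707107 vs apothem 1 → ∉ W
#5 (-1, 0, -1, -1): internal (-1.707107, 0.292893); octagon support 1.707107 vs apothem 1 → ∉ W

2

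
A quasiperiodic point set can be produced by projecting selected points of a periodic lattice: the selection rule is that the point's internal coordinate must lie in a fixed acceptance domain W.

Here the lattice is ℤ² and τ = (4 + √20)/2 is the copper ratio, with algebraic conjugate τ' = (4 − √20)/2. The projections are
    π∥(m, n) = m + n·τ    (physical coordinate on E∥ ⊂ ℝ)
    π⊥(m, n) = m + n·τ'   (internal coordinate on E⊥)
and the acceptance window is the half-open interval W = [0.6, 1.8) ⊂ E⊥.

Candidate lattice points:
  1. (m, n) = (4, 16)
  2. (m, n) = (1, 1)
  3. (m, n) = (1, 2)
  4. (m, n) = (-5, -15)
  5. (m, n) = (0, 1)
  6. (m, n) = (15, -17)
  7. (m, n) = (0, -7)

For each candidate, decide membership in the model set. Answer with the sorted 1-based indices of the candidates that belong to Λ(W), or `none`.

Compute τ' = (4−√20)/2 = -0.23607, so π⊥(m,n) = m -0.23607·n.
#1 (4,16): internal coord 4 + (16)·τ' = +0.22291; +0.22291 ∉ [0.6, 1.8) → out
#2 (1,1): internal coord 1 + (1)·τ' = +0.76393; +0.76393 ∈ [0.6, 1.8) → IN Λ
#3 (1,2): internal coord 1 + (2)·τ' = +0.52786; +0.52786 ∉ [0.6, 1.8) → out
#4 (-5,-15): internal coord -5 + (-15)·τ' = -1.45898; -1.45898 ∉ [0.6, 1.8) → out
#5 (0,1): internal coord 0 + (1)·τ' = -0.23607; -0.23607 ∉ [0.6, 1.8) → out
#6 (15,-17): internal coord 15 + (-17)·τ' = +19.01316; +19.01316 ∉ [0.6, 1.8) → out
#7 (0,-7): internal coord 0 + (-7)·τ' = +1.65248; +1.65248 ∈ [0.6, 1.8) → IN Λ

2, 7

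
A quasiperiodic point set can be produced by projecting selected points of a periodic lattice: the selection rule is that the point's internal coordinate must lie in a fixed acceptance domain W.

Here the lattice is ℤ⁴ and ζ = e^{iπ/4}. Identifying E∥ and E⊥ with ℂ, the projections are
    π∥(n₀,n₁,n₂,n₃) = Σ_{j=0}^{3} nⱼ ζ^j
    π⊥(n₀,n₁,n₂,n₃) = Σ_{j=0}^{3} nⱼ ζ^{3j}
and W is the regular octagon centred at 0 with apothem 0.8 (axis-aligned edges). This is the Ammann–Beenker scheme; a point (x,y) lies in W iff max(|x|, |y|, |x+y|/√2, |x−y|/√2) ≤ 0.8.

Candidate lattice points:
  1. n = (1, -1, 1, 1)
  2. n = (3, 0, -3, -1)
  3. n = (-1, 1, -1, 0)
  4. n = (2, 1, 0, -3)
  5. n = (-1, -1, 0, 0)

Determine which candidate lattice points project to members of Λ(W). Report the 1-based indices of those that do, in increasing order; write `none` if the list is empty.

With ζ = e^{iπ/4} the internal vectors are ζ^0,ζ^3,ζ^6,ζ^9.
candidate 1: n = (1, -1, 1, 1) → π⊥ ≈ (+2.41421, -1.00000); max(|x|,|y|,|x±y|/√2) = 2.41421 > 0.8 ⇒ ∉ W
candidate 2: n = (3, 0, -3, -1) → π⊥ ≈ (+2.29289, +2.29289); max(|x|,|y|,|x±y|/√2) = 3.24264 > 0.8 ⇒ ∉ W
candidate 3: n = (-1, 1, -1, 0) → π⊥ ≈ (-1.70711, +1.70711); max(|x|,|y|,|x±y|/√2) = 2.41421 > 0.8 ⇒ ∉ W
candidate 4: n = (2, 1, 0, -3) → π⊥ ≈ (-0.82843, -1.41421); max(|x|,|y|,|x±y|/√2) = 1.58579 > 0.8 ⇒ ∉ W
candidate 5: n = (-1, -1, 0, 0) → π⊥ ≈ (-0.29289, -0.70711); max(|x|,|y|,|x±y|/√2) = 0.70711 ≤ 0.8 ⇒ ∈ W

5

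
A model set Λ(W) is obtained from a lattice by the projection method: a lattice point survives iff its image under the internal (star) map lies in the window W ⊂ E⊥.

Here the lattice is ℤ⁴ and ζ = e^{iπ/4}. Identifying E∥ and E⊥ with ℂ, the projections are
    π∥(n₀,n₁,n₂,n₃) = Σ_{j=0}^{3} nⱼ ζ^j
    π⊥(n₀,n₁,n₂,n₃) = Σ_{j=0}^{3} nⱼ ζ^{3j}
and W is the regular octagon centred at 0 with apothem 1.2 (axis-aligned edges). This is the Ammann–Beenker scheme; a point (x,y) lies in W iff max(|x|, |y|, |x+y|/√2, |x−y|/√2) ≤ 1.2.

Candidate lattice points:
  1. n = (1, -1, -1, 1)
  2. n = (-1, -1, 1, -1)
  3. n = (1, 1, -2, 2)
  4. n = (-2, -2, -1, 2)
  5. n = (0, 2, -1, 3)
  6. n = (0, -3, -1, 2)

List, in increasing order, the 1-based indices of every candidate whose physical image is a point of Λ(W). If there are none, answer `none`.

π⊥(n) = n₀ + n₁ζ³ + n₂ζ⁶ + n₃ζ⁹ where ζ = e^{iπ/4}.
#1 (1, -1, -1, 1): internal (2.4142, 1.0000); octagon support 2.4142 vs apothem 1.2 → ∉ W
#2 (-1, -1, 1, -1): internal (-1.0000, -2.4142); octagon support 2.4142 vs apothem 1.2 → ∉ W
#3 (1, 1, -2, 2): internal (1.7071, 4.1213); octagon support 4.1213 vs apothem 1.2 → ∉ W
#4 (-2, -2, -1, 2): internal (0.8284, 1.0000); octagon support 1.2929 vs apothem 1.2 → ∉ W
#5 (0, 2, -1, 3): internal (0.7071, 4.5355); octagon support 4.5355 vs apothem 1.2 → ∉ W
#6 (0, -3, -1, 2): internal (3.5355, 0.2929); octagon support 3.5355 vs apothem 1.2 → ∉ W

none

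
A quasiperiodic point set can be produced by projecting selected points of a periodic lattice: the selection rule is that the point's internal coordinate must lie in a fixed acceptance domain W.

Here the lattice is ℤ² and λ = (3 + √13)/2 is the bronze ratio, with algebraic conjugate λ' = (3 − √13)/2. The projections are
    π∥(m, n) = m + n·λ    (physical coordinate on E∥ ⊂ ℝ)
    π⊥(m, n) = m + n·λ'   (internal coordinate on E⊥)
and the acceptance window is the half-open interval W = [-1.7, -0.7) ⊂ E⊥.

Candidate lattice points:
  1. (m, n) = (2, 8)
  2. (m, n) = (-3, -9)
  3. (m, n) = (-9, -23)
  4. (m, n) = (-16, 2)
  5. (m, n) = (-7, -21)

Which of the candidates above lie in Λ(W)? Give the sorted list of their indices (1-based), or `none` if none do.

none

λ' = (3−√13)/2 ≈ -0.30278.
[1] lift (2,8): star map gives -0.42221; window check -1.7 ≤ -0.42221 < -0.7 is false → out
[2] lift (-3,-9): star map gives -0.27502; window check -1.7 ≤ -0.27502 < -0.7 is false → out
[3] lift (-9,-23): star map gives -2.03616; window check -1.7 ≤ -2.03616 < -0.7 is false → out
[4] lift (-16,2): star map gives -16.60555; window check -1.7 ≤ -16.60555 < -0.7 is false → out
[5] lift (-7,-21): star map gives -0.64171; window check -1.7 ≤ -0.64171 < -0.7 is false → out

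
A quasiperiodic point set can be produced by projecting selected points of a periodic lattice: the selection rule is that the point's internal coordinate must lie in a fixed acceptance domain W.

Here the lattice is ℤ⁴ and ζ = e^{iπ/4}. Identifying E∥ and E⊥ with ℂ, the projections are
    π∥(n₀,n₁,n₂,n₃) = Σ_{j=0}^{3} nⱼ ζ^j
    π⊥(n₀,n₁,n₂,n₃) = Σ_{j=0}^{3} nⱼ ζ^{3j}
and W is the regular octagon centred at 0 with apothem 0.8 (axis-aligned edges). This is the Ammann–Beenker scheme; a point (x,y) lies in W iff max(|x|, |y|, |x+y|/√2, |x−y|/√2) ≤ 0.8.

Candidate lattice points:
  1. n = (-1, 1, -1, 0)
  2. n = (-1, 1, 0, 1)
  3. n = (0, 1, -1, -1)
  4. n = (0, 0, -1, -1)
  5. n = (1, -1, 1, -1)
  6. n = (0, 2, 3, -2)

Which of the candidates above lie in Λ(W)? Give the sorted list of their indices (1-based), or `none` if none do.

π⊥(n) = n₀ + n₁ζ³ + n₂ζ⁶ + n₃ζ⁹ where ζ = e^{iπ/4}.
#1 (-1, 1, -1, 0): internal (-1.70711, 1.70711); octagon support 2.41421 vs apothem 0.8 → ∉ W
#2 (-1, 1, 0, 1): internal (-1.00000, 1.41421); octagon support 1.70711 vs apothem 0.8 → ∉ W
#3 (0, 1, -1, -1): internal (-1.41421, 1.00000); octagon support 1.70711 vs apothem 0.8 → ∉ W
#4 (0, 0, -1, -1): internal (-0.70711, 0.29289); octagon support 0.70711 vs apothem 0.8 → ∈ W
#5 (1, -1, 1, -1): internal (1.00000, -2.41421); octagon support 2.41421 vs apothem 0.8 → ∉ W
#6 (0, 2, 3, -2): internal (-2.82843, -3.00000); octagon support 4.12132 vs apothem 0.8 → ∉ W

4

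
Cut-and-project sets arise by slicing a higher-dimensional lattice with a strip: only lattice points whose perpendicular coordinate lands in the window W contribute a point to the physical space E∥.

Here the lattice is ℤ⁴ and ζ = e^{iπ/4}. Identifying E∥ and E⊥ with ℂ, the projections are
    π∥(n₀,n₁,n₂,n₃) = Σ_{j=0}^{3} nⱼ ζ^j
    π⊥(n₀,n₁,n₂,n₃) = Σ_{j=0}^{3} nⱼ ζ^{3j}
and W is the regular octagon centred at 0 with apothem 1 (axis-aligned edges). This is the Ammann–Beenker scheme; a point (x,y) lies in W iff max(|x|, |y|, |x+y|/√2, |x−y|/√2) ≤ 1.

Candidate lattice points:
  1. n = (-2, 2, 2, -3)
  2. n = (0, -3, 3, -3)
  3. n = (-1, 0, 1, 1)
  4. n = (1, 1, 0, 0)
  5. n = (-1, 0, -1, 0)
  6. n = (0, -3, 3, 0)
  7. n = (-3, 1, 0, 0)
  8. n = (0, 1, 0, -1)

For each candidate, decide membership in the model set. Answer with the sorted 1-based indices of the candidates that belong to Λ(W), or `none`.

π⊥(n) = n₀ + n₁ζ³ + n₂ζ⁶ + n₃ζ⁹ where ζ = e^{iπ/4}.
candidate 1: n = (-2, 2, 2, -3) → π⊥ ≈ (-5.5355, -2.7071); max(|x|,|y|,|x±y|/√2) = 5.8284 > 1 ⇒ ∉ W
candidate 2: n = (0, -3, 3, -3) → π⊥ ≈ (+0.0000, -7.2426); max(|x|,|y|,|x±y|/√2) = 7.2426 > 1 ⇒ ∉ W
candidate 3: n = (-1, 0, 1, 1) → π⊥ ≈ (-0.2929, -0.2929); max(|x|,|y|,|x±y|/√2) = 0.4142 ≤ 1 ⇒ ∈ W
candidate 4: n = (1, 1, 0, 0) → π⊥ ≈ (+0.2929, +0.7071); max(|x|,|y|,|x±y|/√2) = 0.7071 ≤ 1 ⇒ ∈ W
candidate 5: n = (-1, 0, -1, 0) → π⊥ ≈ (-1.0000, +1.0000); max(|x|,|y|,|x±y|/√2) = 1.4142 > 1 ⇒ ∉ W
candidate 6: n = (0, -3, 3, 0) → π⊥ ≈ (+2.1213, -5.1213); max(|x|,|y|,|x±y|/√2) = 5.1213 > 1 ⇒ ∉ W
candidate 7: n = (-3, 1, 0, 0) → π⊥ ≈ (-3.7071, +0.7071); max(|x|,|y|,|x±y|/√2) = 3.7071 > 1 ⇒ ∉ W
candidate 8: n = (0, 1, 0, -1) → π⊥ ≈ (-1.4142, +0.0000); max(|x|,|y|,|x±y|/√2) = 1.4142 > 1 ⇒ ∉ W

3, 4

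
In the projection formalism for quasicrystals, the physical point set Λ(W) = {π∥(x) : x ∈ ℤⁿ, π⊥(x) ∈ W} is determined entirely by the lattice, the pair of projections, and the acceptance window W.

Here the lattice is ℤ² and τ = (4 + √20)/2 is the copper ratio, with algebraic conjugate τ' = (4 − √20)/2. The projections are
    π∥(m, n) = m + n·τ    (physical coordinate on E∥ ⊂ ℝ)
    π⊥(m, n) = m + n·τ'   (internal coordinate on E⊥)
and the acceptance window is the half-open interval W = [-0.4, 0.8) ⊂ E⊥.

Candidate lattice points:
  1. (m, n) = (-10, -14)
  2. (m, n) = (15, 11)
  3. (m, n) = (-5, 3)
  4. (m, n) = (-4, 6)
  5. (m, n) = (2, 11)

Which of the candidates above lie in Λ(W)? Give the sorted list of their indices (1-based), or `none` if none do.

none

Numerically τ ≈ 4.2361 and τ' = −1/τ ≈ -0.2361.
[1] lift (-10,-14): star map gives -6.6950; window check -0.4 ≤ -6.6950 < 0.8 is false → out
[2] lift (15,11): star map gives 12.4033; window check -0.4 ≤ 12.4033 < 0.8 is false → out
[3] lift (-5,3): star map gives -5.7082; window check -0.4 ≤ -5.7082 < 0.8 is false → out
[4] lift (-4,6): star map gives -5.4164; window check -0.4 ≤ -5.4164 < 0.8 is false → out
[5] lift (2,11): star map gives -0.5967; window check -0.4 ≤ -0.5967 < 0.8 is false → out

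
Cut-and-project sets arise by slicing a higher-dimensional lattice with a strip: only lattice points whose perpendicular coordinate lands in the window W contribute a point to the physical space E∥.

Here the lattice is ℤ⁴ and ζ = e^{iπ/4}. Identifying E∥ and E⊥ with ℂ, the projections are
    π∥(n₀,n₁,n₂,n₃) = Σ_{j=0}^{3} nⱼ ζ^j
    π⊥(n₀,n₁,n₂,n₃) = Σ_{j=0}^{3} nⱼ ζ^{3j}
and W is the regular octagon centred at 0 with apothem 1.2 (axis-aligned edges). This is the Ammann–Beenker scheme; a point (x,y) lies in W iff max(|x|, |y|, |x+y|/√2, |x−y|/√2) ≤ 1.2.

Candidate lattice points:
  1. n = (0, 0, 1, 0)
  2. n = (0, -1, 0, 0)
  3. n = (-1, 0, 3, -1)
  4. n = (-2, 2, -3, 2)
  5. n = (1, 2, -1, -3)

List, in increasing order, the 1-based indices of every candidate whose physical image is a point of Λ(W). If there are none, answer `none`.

π⊥(n) = n₀ + n₁ζ³ + n₂ζ⁶ + n₃ζ⁹ where ζ = e^{iπ/4}.
#1 (0, 0, 1, 0): internal (0.0000, -1.0000); octagon support 1.0000 vs apothem 1.2 → ∈ W
#2 (0, -1, 0, 0): internal (0.7071, -0.7071); octagon support 1.0000 vs apothem 1.2 → ∈ W
#3 (-1, 0, 3, -1): internal (-1.7071, -3.7071); octagon support 3.8284 vs apothem 1.2 → ∉ W
#4 (-2, 2, -3, 2): internal (-2.0000, 5.8284); octagon support 5.8284 vs apothem 1.2 → ∉ W
#5 (1, 2, -1, -3): internal (-2.5355, 0.2929); octagon support 2.5355 vs apothem 1.2 → ∉ W

1, 2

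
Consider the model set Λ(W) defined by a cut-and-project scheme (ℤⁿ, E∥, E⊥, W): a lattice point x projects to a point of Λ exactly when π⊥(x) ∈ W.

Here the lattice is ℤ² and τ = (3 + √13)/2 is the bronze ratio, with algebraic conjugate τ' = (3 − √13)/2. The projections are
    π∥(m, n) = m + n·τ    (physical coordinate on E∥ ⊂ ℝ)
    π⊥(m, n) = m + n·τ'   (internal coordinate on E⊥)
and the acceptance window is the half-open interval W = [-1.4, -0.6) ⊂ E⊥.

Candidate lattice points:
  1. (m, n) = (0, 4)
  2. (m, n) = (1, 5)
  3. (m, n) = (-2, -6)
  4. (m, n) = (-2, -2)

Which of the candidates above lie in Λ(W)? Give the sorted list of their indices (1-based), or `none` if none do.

Compute τ' = (3−√13)/2 = -0.302776, so π⊥(m,n) = m -0.302776·n.
[1] lift (0,4): star map gives -1.211103; window check -1.4 ≤ -1.211103 < -0.6 is true → IN Λ
[2] lift (1,5): star map gives -0.513878; window check -1.4 ≤ -0.513878 < -0.6 is false → out
[3] lift (-2,-6): star map gives -0.183346; window check -1.4 ≤ -0.183346 < -0.6 is false → out
[4] lift (-2,-2): star map gives -1.394449; window check -1.4 ≤ -1.394449 < -0.6 is true → IN Λ

1, 4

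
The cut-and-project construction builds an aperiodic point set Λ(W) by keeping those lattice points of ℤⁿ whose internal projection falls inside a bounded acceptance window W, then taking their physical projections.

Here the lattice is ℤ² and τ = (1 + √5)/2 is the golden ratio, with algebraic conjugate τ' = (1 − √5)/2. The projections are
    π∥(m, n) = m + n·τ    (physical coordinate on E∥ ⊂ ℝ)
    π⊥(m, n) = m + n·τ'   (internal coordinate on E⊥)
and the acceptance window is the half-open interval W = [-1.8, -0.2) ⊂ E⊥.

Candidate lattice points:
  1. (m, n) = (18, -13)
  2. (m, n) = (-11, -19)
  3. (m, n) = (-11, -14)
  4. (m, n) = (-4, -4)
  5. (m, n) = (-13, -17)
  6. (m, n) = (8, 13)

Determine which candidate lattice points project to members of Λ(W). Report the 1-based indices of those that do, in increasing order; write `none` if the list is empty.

4

Compute τ' = (1−√5)/2 = -0.618034, so π⊥(m,n) = m -0.618034·n.
[1] lift (18,-13): star map gives 26.034442; window check -1.8 ≤ 26.034442 < -0.2 is false → out
[2] lift (-11,-19): star map gives 0.742646; window check -1.8 ≤ 0.742646 < -0.2 is false → out
[3] lift (-11,-14): star map gives -2.347524; window check -1.8 ≤ -2.347524 < -0.2 is false → out
[4] lift (-4,-4): star map gives -1.527864; window check -1.8 ≤ -1.527864 < -0.2 is true → IN Λ
[5] lift (-13,-17): star map gives -2.493422; window check -1.8 ≤ -2.493422 < -0.2 is false → out
[6] lift (8,13): star map gives -0.034442; window check -1.8 ≤ -0.034442 < -0.2 is false → out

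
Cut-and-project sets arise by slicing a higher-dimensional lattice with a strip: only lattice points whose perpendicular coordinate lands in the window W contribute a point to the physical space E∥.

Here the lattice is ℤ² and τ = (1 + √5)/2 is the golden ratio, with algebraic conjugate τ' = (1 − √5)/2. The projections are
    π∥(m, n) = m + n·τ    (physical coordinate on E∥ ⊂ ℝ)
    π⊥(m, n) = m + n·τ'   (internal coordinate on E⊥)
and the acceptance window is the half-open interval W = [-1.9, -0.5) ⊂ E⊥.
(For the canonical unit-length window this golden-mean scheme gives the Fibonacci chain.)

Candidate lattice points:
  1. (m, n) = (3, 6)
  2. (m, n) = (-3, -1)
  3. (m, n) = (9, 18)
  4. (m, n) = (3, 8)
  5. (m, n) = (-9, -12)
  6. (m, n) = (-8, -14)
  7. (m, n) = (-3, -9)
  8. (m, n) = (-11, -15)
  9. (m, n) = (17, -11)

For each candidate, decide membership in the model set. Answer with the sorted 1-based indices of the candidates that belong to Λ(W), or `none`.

Compute τ' = (1−√5)/2 = -0.618034, so π⊥(m,n) = m -0.618034·n.
[1] lift (3,6): star map gives -0.708204; window check -1.9 ≤ -0.708204 < -0.5 is true → IN Λ
[2] lift (-3,-1): star map gives -2.381966; window check -1.9 ≤ -2.381966 < -0.5 is false → out
[3] lift (9,18): star map gives -2.124612; window check -1.9 ≤ -2.124612 < -0.5 is false → out
[4] lift (3,8): star map gives -1.944272; window check -1.9 ≤ -1.944272 < -0.5 is false → out
[5] lift (-9,-12): star map gives -1.583592; window check -1.9 ≤ -1.583592 < -0.5 is true → IN Λ
[6] lift (-8,-14): star map gives 0.652476; window check -1.9 ≤ 0.652476 < -0.5 is false → out
[7] lift (-3,-9): star map gives 2.562306; window check -1.9 ≤ 2.562306 < -0.5 is false → out
[8] lift (-11,-15): star map gives -1.729490; window check -1.9 ≤ -1.729490 < -0.5 is true → IN Λ
[9] lift (17,-11): star map gives 23.798374; window check -1.9 ≤ 23.798374 < -0.5 is false → out

1, 5, 8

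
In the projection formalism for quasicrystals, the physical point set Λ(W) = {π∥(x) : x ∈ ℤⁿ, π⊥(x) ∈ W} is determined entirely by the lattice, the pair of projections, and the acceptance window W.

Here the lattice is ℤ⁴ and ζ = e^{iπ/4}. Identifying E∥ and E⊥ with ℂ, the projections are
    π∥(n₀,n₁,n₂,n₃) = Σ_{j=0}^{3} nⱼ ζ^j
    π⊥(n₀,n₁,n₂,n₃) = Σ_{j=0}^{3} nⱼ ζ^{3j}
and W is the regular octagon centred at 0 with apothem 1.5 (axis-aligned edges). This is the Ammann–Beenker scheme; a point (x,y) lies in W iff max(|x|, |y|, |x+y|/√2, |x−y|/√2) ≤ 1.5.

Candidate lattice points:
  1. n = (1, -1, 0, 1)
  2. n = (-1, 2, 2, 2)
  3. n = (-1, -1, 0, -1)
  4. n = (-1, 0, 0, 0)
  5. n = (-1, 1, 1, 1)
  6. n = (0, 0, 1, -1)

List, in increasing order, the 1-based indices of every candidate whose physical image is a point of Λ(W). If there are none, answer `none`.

2, 4, 5

Internal map: ζ^{3j} for j=0..3 gives (1,0), (−√2/2,√2/2), (0,−1), (√2/2,√2/2).
candidate 1: n = (1, -1, 0, 1) → π⊥ ≈ (+2.4142, +0.0000); max(|x|,|y|,|x±y|/√2) = 2.4142 > 1.5 ⇒ ∉ W
candidate 2: n = (-1, 2, 2, 2) → π⊥ ≈ (-1.0000, +0.8284); max(|x|,|y|,|x±y|/√2) = 1.2929 ≤ 1.5 ⇒ ∈ W
candidate 3: n = (-1, -1, 0, -1) → π⊥ ≈ (-1.0000, -1.4142); max(|x|,|y|,|x±y|/√2) = 1.7071 > 1.5 ⇒ ∉ W
candidate 4: n = (-1, 0, 0, 0) → π⊥ ≈ (-1.0000, +0.0000); max(|x|,|y|,|x±y|/√2) = 1.0000 ≤ 1.5 ⇒ ∈ W
candidate 5: n = (-1, 1, 1, 1) → π⊥ ≈ (-1.0000, +0.4142); max(|x|,|y|,|x±y|/√2) = 1.0000 ≤ 1.5 ⇒ ∈ W
candidate 6: n = (0, 0, 1, -1) → π⊥ ≈ (-0.7071, -1.7071); max(|x|,|y|,|x±y|/√2) = 1.7071 > 1.5 ⇒ ∉ W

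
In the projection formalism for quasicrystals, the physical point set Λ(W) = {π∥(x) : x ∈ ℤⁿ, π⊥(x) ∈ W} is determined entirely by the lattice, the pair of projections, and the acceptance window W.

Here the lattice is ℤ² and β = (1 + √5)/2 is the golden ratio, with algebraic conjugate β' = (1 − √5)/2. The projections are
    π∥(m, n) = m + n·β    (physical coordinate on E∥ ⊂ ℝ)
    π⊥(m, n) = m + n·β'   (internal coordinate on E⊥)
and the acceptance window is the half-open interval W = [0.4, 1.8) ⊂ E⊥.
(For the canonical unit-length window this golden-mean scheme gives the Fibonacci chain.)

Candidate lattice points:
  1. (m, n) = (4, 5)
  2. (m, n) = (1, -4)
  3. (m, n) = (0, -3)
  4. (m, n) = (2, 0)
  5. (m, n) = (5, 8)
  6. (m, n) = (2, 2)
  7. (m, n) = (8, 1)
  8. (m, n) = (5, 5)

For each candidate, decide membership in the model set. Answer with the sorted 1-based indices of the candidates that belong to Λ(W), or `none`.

Numerically β ≈ 1.6180 and β' = −1/β ≈ -0.6180.
#1 (4,5): internal coord 4 + (5)·β' = +0.9098; +0.9098 ∈ [0.4, 1.8) → IN Λ
#2 (1,-4): internal coord 1 + (-4)·β' = +3.4721; +3.4721 ∉ [0.4, 1.8) → out
#3 (0,-3): internal coord 0 + (-3)·β' = +1.8541; +1.8541 ∉ [0.4, 1.8) → out
#4 (2,0): internal coord 2 + (0)·β' = +2.0000; +2.0000 ∉ [0.4, 1.8) → out
#5 (5,8): internal coord 5 + (8)·β' = +0.0557; +0.0557 ∉ [0.4, 1.8) → out
#6 (2,2): internal coord 2 + (2)·β' = +0.7639; +0.7639 ∈ [0.4, 1.8) → IN Λ
#7 (8,1): internal coord 8 + (1)·β' = +7.3820; +7.3820 ∉ [0.4, 1.8) → out
#8 (5,5): internal coord 5 + (5)·β' = +1.9098; +1.9098 ∉ [0.4, 1.8) → out

1, 6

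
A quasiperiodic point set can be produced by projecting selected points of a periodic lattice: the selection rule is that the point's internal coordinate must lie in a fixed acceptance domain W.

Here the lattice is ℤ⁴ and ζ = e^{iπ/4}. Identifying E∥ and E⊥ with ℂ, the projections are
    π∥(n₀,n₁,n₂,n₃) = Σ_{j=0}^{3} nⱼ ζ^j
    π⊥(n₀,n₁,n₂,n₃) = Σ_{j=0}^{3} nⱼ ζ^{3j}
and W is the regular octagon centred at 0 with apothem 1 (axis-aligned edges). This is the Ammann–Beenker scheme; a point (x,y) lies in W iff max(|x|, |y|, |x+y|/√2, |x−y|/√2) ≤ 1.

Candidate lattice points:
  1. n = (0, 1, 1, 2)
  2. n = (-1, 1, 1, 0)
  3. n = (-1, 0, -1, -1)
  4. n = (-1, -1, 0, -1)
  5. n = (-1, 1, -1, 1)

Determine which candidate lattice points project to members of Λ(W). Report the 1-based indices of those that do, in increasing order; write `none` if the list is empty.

none

With ζ = e^{iπ/4} the internal vectors are ζ^0,ζ^3,ζ^6,ζ^9.
candidate 1: n = (0, 1, 1, 2) → π⊥ ≈ (+0.707107, +1.121320); max(|x|,|y|,|x±y|/√2) = 1.292893 > 1 ⇒ ∉ W
candidate 2: n = (-1, 1, 1, 0) → π⊥ ≈ (-1.707107, -0.292893); max(|x|,|y|,|x±y|/√2) = 1.707107 > 1 ⇒ ∉ W
candidate 3: n = (-1, 0, -1, -1) → π⊥ ≈ (-1.707107, +0.292893); max(|x|,|y|,|x±y|/√2) = 1.707107 > 1 ⇒ ∉ W
candidate 4: n = (-1, -1, 0, -1) → π⊥ ≈ (-1.000000, -1.414214); max(|x|,|y|,|x±y|/√2) = 1.707107 > 1 ⇒ ∉ W
candidate 5: n = (-1, 1, -1, 1) → π⊥ ≈ (-1.000000, +2.414214); max(|x|,|y|,|x±y|/√2) = 2.414214 > 1 ⇒ ∉ W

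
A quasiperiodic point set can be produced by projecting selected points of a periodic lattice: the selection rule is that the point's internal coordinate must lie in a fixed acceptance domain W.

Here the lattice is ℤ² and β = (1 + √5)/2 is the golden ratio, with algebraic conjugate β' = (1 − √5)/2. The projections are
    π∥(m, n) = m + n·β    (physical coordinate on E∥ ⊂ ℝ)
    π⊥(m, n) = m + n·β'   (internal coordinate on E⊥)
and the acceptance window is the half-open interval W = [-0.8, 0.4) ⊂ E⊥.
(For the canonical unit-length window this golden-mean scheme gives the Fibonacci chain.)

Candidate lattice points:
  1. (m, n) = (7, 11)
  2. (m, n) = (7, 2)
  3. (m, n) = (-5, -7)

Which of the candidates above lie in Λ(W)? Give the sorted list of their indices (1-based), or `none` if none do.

1, 3

Numerically β ≈ 1.6180 and β' = −1/β ≈ -0.6180.
#1 (7,11): internal coord 7 + (11)·β' = +0.2016; +0.2016 ∈ [-0.8, 0.4) → IN Λ
#2 (7,2): internal coord 7 + (2)·β' = +5.7639; +5.7639 ∉ [-0.8, 0.4) → out
#3 (-5,-7): internal coord -5 + (-7)·β' = -0.6738; -0.6738 ∈ [-0.8, 0.4) → IN Λ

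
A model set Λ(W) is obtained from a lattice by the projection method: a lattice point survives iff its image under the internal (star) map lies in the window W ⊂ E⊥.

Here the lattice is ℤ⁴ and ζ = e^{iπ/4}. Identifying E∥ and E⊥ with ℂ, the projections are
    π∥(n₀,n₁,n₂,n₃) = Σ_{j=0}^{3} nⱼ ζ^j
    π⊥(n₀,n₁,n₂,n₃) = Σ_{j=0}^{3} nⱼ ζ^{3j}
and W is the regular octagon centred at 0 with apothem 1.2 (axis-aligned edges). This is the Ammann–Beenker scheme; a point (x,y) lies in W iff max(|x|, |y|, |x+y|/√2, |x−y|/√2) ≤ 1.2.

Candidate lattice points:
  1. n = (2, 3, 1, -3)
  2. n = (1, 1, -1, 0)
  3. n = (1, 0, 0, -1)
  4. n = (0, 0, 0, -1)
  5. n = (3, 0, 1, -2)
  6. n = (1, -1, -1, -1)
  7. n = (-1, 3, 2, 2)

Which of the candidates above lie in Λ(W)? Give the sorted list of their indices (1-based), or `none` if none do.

3, 4, 6

π⊥(n) = n₀ + n₁ζ³ + n₂ζ⁶ + n₃ζ⁹ where ζ = e^{iπ/4}.
candidate 1: n = (2, 3, 1, -3) → π⊥ ≈ (-2.242641, -1.000000); max(|x|,|y|,|x±y|/√2) = 2.292893 > 1.2 ⇒ ∉ W
candidate 2: n = (1, 1, -1, 0) → π⊥ ≈ (+0.292893, +1.707107); max(|x|,|y|,|x±y|/√2) = 1.707107 > 1.2 ⇒ ∉ W
candidate 3: n = (1, 0, 0, -1) → π⊥ ≈ (+0.292893, -0.707107); max(|x|,|y|,|x±y|/√2) = 0.707107 ≤ 1.2 ⇒ ∈ W
candidate 4: n = (0, 0, 0, -1) → π⊥ ≈ (-0.707107, -0.707107); max(|x|,|y|,|x±y|/√2) = 1.000000 ≤ 1.2 ⇒ ∈ W
candidate 5: n = (3, 0, 1, -2) → π⊥ ≈ (+1.585786, -2.414214); max(|x|,|y|,|x±y|/√2) = 2.828427 > 1.2 ⇒ ∉ W
candidate 6: n = (1, -1, -1, -1) → π⊥ ≈ (+1.000000, -0.414214); max(|x|,|y|,|x±y|/√2) = 1.000000 ≤ 1.2 ⇒ ∈ W
candidate 7: n = (-1, 3, 2, 2) → π⊥ ≈ (-1.707107, +1.535534); max(|x|,|y|,|x±y|/√2) = 2.292893 > 1.2 ⇒ ∉ W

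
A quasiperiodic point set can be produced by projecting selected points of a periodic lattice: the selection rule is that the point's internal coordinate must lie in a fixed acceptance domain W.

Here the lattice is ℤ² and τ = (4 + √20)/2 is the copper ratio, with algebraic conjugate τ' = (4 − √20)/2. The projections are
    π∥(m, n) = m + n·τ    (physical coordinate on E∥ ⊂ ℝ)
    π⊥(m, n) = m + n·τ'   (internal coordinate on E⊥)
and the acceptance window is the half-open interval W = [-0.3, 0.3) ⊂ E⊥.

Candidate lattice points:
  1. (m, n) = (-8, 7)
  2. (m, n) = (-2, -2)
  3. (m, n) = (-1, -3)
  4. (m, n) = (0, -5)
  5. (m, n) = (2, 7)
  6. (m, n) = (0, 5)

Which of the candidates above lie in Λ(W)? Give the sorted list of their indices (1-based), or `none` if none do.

3

Compute τ' = (4−√20)/2 = -0.236068, so π⊥(m,n) = m -0.236068·n.
candidate 1: (m,n)=(-8,7) → π∥ = -8+7·τ ≈ 21.652476, π⊥ = -8+7·τ' ≈ -9.652476 ∉ [-0.3, 0.3) ⇒ out
candidate 2: (m,n)=(-2,-2) → π∥ = -2-2·τ ≈ -10.472136, π⊥ = -2-2·τ' ≈ -1.527864 ∉ [-0.3, 0.3) ⇒ out
candidate 3: (m,n)=(-1,-3) → π∥ = -1-3·τ ≈ -13.708204, π⊥ = -1-3·τ' ≈ -0.291796 ∈ [-0.3, 0.3) ⇒ IN Λ
candidate 4: (m,n)=(0,-5) → π∥ = 0-5·τ ≈ -21.180340, π⊥ = 0-5·τ' ≈ 1.180340 ∉ [-0.3, 0.3) ⇒ out
candidate 5: (m,n)=(2,7) → π∥ = 2+7·τ ≈ 31.652476, π⊥ = 2+7·τ' ≈ 0.347524 ∉ [-0.3, 0.3) ⇒ out
candidate 6: (m,n)=(0,5) → π∥ = 0+5·τ ≈ 21.180340, π⊥ = 0+5·τ' ≈ -1.180340 ∉ [-0.3, 0.3) ⇒ out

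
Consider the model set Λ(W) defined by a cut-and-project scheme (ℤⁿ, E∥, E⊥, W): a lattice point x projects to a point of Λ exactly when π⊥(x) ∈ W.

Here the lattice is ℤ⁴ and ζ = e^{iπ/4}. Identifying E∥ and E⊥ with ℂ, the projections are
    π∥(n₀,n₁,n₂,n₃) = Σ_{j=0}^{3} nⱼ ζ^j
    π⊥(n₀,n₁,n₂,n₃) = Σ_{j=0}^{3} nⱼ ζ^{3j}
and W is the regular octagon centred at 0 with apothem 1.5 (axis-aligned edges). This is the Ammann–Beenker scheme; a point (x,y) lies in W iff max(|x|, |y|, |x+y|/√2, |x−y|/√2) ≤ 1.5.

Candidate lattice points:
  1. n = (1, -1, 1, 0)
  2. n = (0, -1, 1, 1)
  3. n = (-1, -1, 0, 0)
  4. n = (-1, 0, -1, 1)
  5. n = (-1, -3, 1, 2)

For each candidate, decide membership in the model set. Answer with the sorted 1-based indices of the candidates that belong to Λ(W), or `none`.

π⊥(n) = n₀ + n₁ζ³ + n₂ζ⁶ + n₃ζ⁹ where ζ = e^{iπ/4}.
#1 (1, -1, 1, 0): internal (1.707107, -1.707107); octagon support 2.414214 vs apothem 1.5 → ∉ W
#2 (0, -1, 1, 1): internal (1.414214, -1.000000); octagon support 1.707107 vs apothem 1.5 → ∉ W
#3 (-1, -1, 0, 0): internal (-0.292893, -0.707107); octagon support 0.707107 vs apothem 1.5 → ∈ W
#4 (-1, 0, -1, 1): internal (-0.292893, 1.707107); octagon support 1.707107 vs apothem 1.5 → ∉ W
#5 (-1, -3, 1, 2): internal (2.535534, -1.707107); octagon support 3.000000 vs apothem 1.5 → ∉ W

3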